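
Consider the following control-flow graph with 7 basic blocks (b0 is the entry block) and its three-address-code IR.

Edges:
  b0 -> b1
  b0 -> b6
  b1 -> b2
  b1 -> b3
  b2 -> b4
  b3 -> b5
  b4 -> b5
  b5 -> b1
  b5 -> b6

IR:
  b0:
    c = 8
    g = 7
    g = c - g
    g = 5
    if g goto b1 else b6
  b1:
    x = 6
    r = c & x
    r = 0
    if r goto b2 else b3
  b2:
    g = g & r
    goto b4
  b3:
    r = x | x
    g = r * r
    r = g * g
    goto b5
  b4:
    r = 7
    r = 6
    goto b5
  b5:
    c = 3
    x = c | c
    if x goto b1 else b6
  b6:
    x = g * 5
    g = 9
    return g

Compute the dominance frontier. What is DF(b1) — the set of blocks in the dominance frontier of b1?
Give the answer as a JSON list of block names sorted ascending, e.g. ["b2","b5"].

idom tree: b1←b0 b2←b1 b3←b1 b4←b2 b5←b1 b6←b0
Dom∩ at merges:
  b1: preds {b0,b5}: {b0} ∩ {b0,b1,b5} = {b0}; idom=b0
  b5: preds {b3,b4}: {b0,b1,b3} ∩ {b0,b1,b2,b4} = {b0,b1}; idom=b1
  b6: preds {b0,b5}: {b0} ∩ {b0,b1,b5} = {b0}; idom=b0

Frontier:
  b1←b0: walk · to b0
  b1←b5: walk b5→b1 to b0
  b5←b3: walk b3 to b1
  b5←b4: walk b4→b2 to b1
  b6←b0: walk · to b0
  b6←b5: walk b5→b1 to b0
  b0 → ∅
  b1 → {b1,b6}
  b2 → {b5}
  b3 → {b5}
  b4 → {b5}
  b5 → {b1,b6}
  b6 → ∅

DF(b1) = ["b1", "b6"]

Answer: ["b1", "b6"]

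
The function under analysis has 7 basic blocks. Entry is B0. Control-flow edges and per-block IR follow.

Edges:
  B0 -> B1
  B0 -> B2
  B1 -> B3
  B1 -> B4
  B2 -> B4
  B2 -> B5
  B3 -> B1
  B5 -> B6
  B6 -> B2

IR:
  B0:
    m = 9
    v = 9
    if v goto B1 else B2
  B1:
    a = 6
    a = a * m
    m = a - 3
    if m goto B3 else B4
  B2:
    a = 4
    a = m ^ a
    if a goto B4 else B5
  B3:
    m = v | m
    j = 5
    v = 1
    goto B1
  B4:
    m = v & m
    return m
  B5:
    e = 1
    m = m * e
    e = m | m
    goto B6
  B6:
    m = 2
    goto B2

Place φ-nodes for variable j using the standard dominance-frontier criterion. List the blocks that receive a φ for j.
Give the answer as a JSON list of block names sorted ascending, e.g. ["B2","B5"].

Answer: ["B1", "B4"]

Working:
idom tree: B1←B0 B2←B0 B3←B1 B4←B0 B5←B2 B6←B5
Dom∩ at merges:
  B1: preds {B0,B3}: {B0} ∩ {B0,B1,B3} = {B0}; idom=B0
  B2: preds {B0,B6}: {B0} ∩ {B0,B2,B5,B6} = {B0}; idom=B0
  B4: preds {B1,B2}: {B0,B1} ∩ {B0,B2} = {B0}; idom=B0

DF derivation:
  B1←B0: walk · to B0
  B1←B3: walk B3→B1 to B0
  B2←B0: walk · to B0
  B2←B6: walk B6→B5→B2 to B0
  B4←B1: walk B1 to B0
  B4←B2: walk B2 to B0
  DF(B0)=∅
  DF(B1)={B1,B4}
  DF(B2)={B2,B4}
  DF(B3)={B1}
  DF(B4)=∅
  DF(B5)={B2}
  DF(B6)={B2}

φ for j: defs {B3}
  DF⁺ = {B1,B4}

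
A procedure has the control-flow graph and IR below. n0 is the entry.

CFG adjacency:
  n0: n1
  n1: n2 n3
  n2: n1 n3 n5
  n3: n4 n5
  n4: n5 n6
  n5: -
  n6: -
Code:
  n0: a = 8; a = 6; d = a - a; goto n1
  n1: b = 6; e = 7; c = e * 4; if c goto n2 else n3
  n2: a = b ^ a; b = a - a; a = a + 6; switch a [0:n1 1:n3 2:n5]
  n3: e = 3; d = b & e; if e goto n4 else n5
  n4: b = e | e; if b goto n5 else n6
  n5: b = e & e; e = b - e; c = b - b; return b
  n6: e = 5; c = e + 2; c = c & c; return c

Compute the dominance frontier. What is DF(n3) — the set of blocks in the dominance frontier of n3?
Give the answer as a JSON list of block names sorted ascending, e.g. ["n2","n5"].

idom tree: n1←n0 n2←n1 n3←n1 n4←n3 n5←n1 n6←n4
Dom at joins:
  n1: preds {n0,n2}: {n0} ∩ {n0,n1,n2} = {n0}; idom=n0
  n3: preds {n1,n2}: {n0,n1} ∩ {n0,n1,n2} = {n0,n1}; idom=n1
  n5: preds {n2,n3,n4}: {n0,n1,n2} ∩ {n0,n1,n3} ∩ {n0,n1,n3,n4} = {n0,n1}; idom=n1

Frontier:
  join n1 pred n0: · stop@n0
  join n1 pred n2: n2→n1 stop@n0
  join n3 pred n1: · stop@n1
  join n3 pred n2: n2 stop@n1
  join n5 pred n2: n2 stop@n1
  join n5 pred n3: n3 stop@n1
  join n5 pred n4: n4→n3 stop@n1
  DF(n0)=∅
  DF(n1)={n1}
  DF(n2)={n1,n3,n5}
  DF(n3)={n5}
  DF(n4)={n5}
  DF(n5)=∅
  DF(n6)=∅

DF(n3) = ["n5"]

Answer: ["n5"]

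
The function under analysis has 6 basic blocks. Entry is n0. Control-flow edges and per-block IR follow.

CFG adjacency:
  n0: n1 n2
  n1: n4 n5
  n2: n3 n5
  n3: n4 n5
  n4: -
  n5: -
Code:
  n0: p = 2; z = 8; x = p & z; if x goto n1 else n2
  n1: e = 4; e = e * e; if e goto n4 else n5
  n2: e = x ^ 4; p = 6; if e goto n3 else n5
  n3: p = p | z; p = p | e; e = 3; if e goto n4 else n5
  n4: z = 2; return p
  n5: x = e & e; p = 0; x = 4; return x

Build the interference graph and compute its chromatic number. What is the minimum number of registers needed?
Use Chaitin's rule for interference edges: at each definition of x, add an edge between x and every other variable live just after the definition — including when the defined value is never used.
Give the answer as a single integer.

Per-block:
  n0: def={p,x,z} ue=∅
  n1: def={e} ue=∅
  n2: def={e,p} ue={x}
  n3: def={e,p} ue={e,p,z}
  n4: def={z} ue={p}
  n5: def={p,x} ue={e}

Backward fixpoint:
  n0 li=∅ lo={p,x,z}
  n1 li={p} lo={e,p}
  n2 li={x,z} lo={e,p,z}
  n3 li={e,p,z} lo={e,p}
  n4 li={p} lo=∅
  n5 li={e} lo=∅

Interfere edges:
  e: {p,z}
  p: {e,x,z}
  x: {p,z}
  z: {e,p,x}

Colouring:
  clique {e,p,z} ⇒ need ≥ 3
  3-colouring: c0={p}  c1={z}  c2={e,x}
  χ = 3

Answer: 3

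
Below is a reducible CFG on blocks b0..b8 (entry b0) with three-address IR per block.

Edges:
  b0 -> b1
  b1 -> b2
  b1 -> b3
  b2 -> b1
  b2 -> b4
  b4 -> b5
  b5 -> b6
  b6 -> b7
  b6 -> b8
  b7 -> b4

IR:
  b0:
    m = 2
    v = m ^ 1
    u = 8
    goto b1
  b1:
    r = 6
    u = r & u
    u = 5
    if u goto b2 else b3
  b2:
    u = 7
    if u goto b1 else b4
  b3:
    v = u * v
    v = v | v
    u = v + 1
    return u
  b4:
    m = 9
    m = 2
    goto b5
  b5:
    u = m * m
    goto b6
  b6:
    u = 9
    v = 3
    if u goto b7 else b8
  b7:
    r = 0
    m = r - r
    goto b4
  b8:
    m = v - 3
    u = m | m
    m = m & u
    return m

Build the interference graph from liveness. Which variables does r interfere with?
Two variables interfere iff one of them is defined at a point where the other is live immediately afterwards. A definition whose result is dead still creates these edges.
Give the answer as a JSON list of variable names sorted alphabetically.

Block summaries:
  b0 def {m,u,v} use ∅
  b1 def {r,u} use {u}
  b2 def {u} use ∅
  b3 def {u,v} use {u,v}
  b4 def {m} use ∅
  b5 def {u} use {m}
  b6 def {u,v} use ∅
  b7 def {m,r} use ∅
  b8 def {m,u} use {v}

Backward fixpoint:
  live b0: ∅→{u,v}
  live b1: {u,v}→{u,v}
  live b2: {v}→{u,v}
  live b3: {u,v}→∅
  live b4: ∅→{m}
  live b5: {m}→∅
  live b6: ∅→{v}
  live b7: ∅→∅
  live b8: {v}→∅

Interfere edges:
  m: {u}
  r: {u,v}
  u: {m,r,v}
  v: {r,u}

N(r) = ["u", "v"]

Answer: ["u", "v"]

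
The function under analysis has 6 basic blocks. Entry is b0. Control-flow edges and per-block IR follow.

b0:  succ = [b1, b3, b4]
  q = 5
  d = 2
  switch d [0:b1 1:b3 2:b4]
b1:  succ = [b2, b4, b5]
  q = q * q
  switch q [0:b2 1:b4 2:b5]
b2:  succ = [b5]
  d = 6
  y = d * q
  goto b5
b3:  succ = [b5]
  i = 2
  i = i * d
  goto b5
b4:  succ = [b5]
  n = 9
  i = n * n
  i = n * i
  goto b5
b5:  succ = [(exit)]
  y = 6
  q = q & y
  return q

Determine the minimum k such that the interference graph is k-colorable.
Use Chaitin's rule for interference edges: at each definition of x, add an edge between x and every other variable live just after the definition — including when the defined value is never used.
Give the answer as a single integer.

Block summaries:
  b0: {d,q} / ∅
  b1: {q} / {q}
  b2: {d,y} / {q}
  b3: {i} / {d}
  b4: {i,n} / ∅
  b5: {q,y} / {q}

Live sets:
  b0 li=∅ lo={d,q}
  b1 li={q} lo={q}
  b2 li={q} lo={q}
  b3 li={d,q} lo={q}
  b4 li={q} lo={q}
  b5 li={q} lo=∅

Conflict graph:
  d↔{i,q}
  i↔{d,n,q}
  n↔{i,q}
  q↔{d,i,n,y}
  y↔{q}

Colouring:
  clique {d,i,q} ⇒ need ≥ 3
  3-colouring: r0={q}  r1={i,y}  r2={d,n}
  χ = 3

Answer: 3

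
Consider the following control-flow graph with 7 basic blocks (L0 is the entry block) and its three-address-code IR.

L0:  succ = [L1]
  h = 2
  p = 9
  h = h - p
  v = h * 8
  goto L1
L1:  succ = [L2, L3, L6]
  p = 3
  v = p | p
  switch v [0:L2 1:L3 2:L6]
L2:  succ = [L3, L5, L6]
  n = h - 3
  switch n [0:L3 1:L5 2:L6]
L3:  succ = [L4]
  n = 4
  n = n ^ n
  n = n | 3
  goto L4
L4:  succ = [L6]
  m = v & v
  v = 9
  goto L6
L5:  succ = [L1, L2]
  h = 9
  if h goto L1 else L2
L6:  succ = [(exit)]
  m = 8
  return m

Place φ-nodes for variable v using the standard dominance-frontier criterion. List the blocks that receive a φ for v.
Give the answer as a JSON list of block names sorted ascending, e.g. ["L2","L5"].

idom tree: L1←L0 L2←L1 L3←L1 L4←L3 L5←L2 L6←L1
Dom∩ at merges:
  L1: preds {L0,L5}: {L0} ∩ {L0,L1,L2,L5} = {L0}; idom=L0
  L2: preds {L1,L5}: {L0,L1} ∩ {L0,L1,L2,L5} = {L0,L1}; idom=L1
  L3: preds {L1,L2}: {L0,L1} ∩ {L0,L1,L2} = {L0,L1}; idom=L1
  L6: preds {L1,L2,L4}: {L0,L1} ∩ {L0,L1,L2} ∩ {L0,L1,L3,L4} = {L0,L1}; idom=L1

DF derivation:
  join L1 pred L0: · stop@L0
  join L1 pred L5: L5→L2→L1 stop@L0
  join L2 pred L1: · stop@L1
  join L2 pred L5: L5→L2 stop@L1
  join L3 pred L1: · stop@L1
  join L3 pred L2: L2 stop@L1
  join L6 pred L1: · stop@L1
  join L6 pred L2: L2 stop@L1
  join L6 pred L4: L4→L3 stop@L1
  DF(L0)=∅
  DF(L1)={L1}
  DF(L2)={L1,L2,L3,L6}
  DF(L3)={L6}
  DF(L4)={L6}
  DF(L5)={L1,L2}
  DF(L6)=∅

φ for v: defs {L0,L1,L4}
  DF⁺ = {L1,L6}

Answer: ["L1", "L6"]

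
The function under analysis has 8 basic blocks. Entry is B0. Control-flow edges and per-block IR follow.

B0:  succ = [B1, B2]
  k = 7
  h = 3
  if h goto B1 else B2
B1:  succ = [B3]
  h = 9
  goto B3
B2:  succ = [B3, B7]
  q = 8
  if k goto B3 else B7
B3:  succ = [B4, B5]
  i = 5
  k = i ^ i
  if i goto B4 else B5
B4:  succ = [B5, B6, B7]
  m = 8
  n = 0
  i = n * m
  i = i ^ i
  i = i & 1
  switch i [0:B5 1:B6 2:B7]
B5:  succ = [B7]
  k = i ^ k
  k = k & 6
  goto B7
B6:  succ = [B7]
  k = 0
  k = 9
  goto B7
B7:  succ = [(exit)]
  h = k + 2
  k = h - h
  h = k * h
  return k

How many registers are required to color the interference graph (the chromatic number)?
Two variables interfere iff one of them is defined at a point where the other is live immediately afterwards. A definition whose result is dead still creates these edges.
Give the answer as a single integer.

Answer: 3

Analysis:
Per-block:
  B0: {h,k} / ∅
  B1: {h} / ∅
  B2: {q} / {k}
  B3: {i,k} / ∅
  B4: {i,m,n} / ∅
  B5: {k} / {i,k}
  B6: {k} / ∅
  B7: {h,k} / {k}

Liveness:
  B0: in=∅ out={k}
  B1: in=∅ out=∅
  B2: in={k} out={k}
  B3: in=∅ out={i,k}
  B4: in={k} out={i,k}
  B5: in={i,k} out={k}
  B6: in=∅ out={k}
  B7: in={k} out=∅

Conflict graph:
  h — {k}
  i — {k}
  k — {h,i,m,n,q}
  m — {k,n}
  n — {k,m}
  q — {k}

Registers:
  clique {k,m,n} ⇒ need ≥ 3
  assign h→R1 i→R1 k→R0 m→R1 n→R2 q→R1 — no edge inside a register ⇒ χ ≤ 3
  χ = 3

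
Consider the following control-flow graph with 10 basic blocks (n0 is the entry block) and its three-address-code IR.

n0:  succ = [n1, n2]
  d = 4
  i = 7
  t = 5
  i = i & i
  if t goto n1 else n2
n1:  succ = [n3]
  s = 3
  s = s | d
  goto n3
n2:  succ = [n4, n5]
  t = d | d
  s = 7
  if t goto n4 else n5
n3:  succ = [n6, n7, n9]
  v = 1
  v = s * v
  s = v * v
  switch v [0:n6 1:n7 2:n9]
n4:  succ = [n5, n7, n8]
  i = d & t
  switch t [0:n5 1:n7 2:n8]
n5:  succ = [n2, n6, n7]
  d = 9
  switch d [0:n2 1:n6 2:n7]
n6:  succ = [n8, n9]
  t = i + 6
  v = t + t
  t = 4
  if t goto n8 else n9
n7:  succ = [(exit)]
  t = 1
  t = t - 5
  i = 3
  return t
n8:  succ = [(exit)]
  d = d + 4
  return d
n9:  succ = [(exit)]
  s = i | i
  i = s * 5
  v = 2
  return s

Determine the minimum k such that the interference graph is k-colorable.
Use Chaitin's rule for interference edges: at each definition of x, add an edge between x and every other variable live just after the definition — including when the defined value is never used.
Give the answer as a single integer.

Per-block:
  n0: {d,i,t} / ∅
  n1: {s} / {d}
  n2: {s,t} / {d}
  n3: {s,v} / {s}
  n4: {i} / {d,t}
  n5: {d} / ∅
  n6: {t,v} / {i}
  n7: {i,t} / ∅
  n8: {d} / {d}
  n9: {i,s,v} / {i}

Live sets:
  n0 li=∅ lo={d,i}
  n1 li={d,i} lo={d,i,s}
  n2 li={d,i} lo={d,i,t}
  n3 li={d,i,s} lo={d,i}
  n4 li={d,t} lo={d,i}
  n5 li={i} lo={d,i}
  n6 li={d,i} lo={d,i}
  n7 li=∅ lo=∅
  n8 li={d} lo=∅
  n9 li={i} lo=∅

Conflict graph:
  d: {i,s,t,v}
  i: {d,s,t,v}
  s: {d,i,t,v}
  t: {d,i,s}
  v: {d,i,s}

Colouring:
  {d,i,s,t} pairwise interfere (4-clique) ⇒ χ ≥ 4
  4-colouring: c0={d}  c1={i}  c2={s}  c3={t,v}
  χ = 4

Answer: 4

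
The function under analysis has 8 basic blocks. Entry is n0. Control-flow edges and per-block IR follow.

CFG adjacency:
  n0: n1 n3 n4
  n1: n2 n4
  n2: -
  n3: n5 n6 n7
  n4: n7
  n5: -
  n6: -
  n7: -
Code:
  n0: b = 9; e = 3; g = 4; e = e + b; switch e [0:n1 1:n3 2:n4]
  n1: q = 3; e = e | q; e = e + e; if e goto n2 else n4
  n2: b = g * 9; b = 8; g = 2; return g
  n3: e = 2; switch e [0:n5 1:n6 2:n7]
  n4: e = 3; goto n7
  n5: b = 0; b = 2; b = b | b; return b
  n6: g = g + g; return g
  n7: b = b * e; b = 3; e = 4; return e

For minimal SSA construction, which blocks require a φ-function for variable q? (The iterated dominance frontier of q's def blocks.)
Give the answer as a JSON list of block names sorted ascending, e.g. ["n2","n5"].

idom tree: n1←n0 n2←n1 n3←n0 n4←n0 n5←n3 n6←n3 n7←n0
Dom∩ at merges:
  n4: preds {n0,n1}: {n0} ∩ {n0,n1} = {n0}; idom=n0
  n7: preds {n3,n4}: {n0,n3} ∩ {n0,n4} = {n0}; idom=n0

DF walk-up:
  join n4 pred n0: · stop@n0
  join n4 pred n1: n1 stop@n0
  join n7 pred n3: n3 stop@n0
  join n7 pred n4: n4 stop@n0
  n0 → ∅
  n1 → {n4}
  n2 → ∅
  n3 → {n7}
  n4 → {n7}
  n5 → ∅
  n6 → ∅
  n7 → ∅

φ for q: defs {n1}
  DF⁺ = {n4,n7}

Answer: ["n4", "n7"]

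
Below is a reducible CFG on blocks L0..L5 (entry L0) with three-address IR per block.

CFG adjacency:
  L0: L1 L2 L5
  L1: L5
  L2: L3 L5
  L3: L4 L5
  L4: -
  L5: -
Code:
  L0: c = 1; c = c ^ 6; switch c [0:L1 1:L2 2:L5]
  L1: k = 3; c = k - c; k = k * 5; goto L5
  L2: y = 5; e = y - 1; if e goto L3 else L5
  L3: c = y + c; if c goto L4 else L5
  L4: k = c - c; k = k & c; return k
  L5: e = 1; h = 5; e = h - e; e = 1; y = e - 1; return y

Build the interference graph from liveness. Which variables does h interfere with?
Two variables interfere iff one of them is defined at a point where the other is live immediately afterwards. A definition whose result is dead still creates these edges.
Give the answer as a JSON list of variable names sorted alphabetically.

Answer: ["e"]

Working:
def/use:
  L0 def {c} use ∅
  L1 def {c,k} use {c}
  L2 def {e,y} use ∅
  L3 def {c} use {c,y}
  L4 def {k} use {c}
  L5 def {e,h,y} use ∅

Backward fixpoint:
  live L0: ∅→{c}
  live L1: {c}→∅
  live L2: {c}→{c,y}
  live L3: {c,y}→{c}
  live L4: {c}→∅
  live L5: ∅→∅

Conflict graph:
  c: {e,k,y}
  e: {c,h,y}
  h: {e}
  k: {c}
  y: {c,e}

N(h) = ["e"]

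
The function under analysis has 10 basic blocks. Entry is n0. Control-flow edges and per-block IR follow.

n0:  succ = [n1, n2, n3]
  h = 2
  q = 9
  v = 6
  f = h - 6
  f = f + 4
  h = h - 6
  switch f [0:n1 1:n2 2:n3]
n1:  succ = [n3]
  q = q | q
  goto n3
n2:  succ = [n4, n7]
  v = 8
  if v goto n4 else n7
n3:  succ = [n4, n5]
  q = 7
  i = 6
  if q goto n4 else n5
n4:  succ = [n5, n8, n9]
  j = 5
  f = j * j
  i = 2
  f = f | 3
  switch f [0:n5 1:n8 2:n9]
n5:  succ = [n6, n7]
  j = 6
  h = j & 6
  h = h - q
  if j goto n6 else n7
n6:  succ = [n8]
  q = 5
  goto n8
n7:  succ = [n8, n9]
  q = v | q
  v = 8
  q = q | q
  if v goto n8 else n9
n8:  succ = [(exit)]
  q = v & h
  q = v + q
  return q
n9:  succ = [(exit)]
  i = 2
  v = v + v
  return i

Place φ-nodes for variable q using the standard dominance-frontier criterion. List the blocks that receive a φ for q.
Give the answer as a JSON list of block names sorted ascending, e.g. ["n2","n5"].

idom tree: n1←n0 n2←n0 n3←n0 n4←n0 n5←n0 n6←n5 n7←n0 n8←n0 n9←n0
Join-block Dom:
  n3: preds {n0,n1}: {n0} ∩ {n0,n1} = {n0}; idom=n0
  n4: preds {n2,n3}: {n0,n2} ∩ {n0,n3} = {n0}; idom=n0
  n5: preds {n3,n4}: {n0,n3} ∩ {n0,n4} = {n0}; idom=n0
  n7: preds {n2,n5}: {n0,n2} ∩ {n0,n5} = {n0}; idom=n0
  n8: preds {n4,n6,n7}: {n0,n4} ∩ {n0,n5,n6} ∩ {n0,n7} = {n0}; idom=n0
  n9: preds {n4,n7}: {n0,n4} ∩ {n0,n7} = {n0}; idom=n0

DF derivation:
  n3←n0: walk · to n0
  n3←n1: walk n1 to n0
  n4←n2: walk n2 to n0
  n4←n3: walk n3 to n0
  n5←n3: walk n3 to n0
  n5←n4: walk n4 to n0
  n7←n2: walk n2 to n0
  n7←n5: walk n5 to n0
  n8←n4: walk n4 to n0
  n8←n6: walk n6→n5 to n0
  n8←n7: walk n7 to n0
  n9←n4: walk n4 to n0
  n9←n7: walk n7 to n0
  n0: DF=∅
  n1: DF={n3}
  n2: DF={n4,n7}
  n3: DF={n4,n5}
  n4: DF={n5,n8,n9}
  n5: DF={n7,n8}
  n6: DF={n8}
  n7: DF={n8,n9}
  n8: DF=∅
  n9: DF=∅

φ for q: defs {n0,n1,n3,n6,n7,n8}
  DF⁺ = {n3,n4,n5,n7,n8,n9}

Answer: ["n3", "n4", "n5", "n7", "n8", "n9"]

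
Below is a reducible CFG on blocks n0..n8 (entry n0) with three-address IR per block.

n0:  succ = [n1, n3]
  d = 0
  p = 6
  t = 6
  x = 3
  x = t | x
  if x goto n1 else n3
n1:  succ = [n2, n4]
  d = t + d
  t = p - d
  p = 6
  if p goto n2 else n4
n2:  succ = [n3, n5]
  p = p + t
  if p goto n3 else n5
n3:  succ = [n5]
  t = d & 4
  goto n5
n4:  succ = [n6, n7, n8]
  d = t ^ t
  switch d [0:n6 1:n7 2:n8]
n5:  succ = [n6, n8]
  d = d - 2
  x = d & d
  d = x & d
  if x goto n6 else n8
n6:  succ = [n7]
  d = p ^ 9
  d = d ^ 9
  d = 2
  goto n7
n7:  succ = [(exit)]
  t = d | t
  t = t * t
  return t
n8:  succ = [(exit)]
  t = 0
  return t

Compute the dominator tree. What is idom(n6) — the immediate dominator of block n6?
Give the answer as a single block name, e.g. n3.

idom tree: n1←n0 n2←n1 n3←n0 n4←n1 n5←n0 n6←n0 n7←n0 n8←n0
Dom∩ at merges:
  n3: preds {n0,n2}: {n0} ∩ {n0,n1,n2} = {n0}; idom=n0
  n5: preds {n2,n3}: {n0,n1,n2} ∩ {n0,n3} = {n0}; idom=n0
  n6: preds {n4,n5}: {n0,n1,n4} ∩ {n0,n5} = {n0}; idom=n0
  n7: preds {n4,n6}: {n0,n1,n4} ∩ {n0,n6} = {n0}; idom=n0
  n8: preds {n4,n5}: {n0,n1,n4} ∩ {n0,n5} = {n0}; idom=n0

idom(n6) = n0

Answer: n0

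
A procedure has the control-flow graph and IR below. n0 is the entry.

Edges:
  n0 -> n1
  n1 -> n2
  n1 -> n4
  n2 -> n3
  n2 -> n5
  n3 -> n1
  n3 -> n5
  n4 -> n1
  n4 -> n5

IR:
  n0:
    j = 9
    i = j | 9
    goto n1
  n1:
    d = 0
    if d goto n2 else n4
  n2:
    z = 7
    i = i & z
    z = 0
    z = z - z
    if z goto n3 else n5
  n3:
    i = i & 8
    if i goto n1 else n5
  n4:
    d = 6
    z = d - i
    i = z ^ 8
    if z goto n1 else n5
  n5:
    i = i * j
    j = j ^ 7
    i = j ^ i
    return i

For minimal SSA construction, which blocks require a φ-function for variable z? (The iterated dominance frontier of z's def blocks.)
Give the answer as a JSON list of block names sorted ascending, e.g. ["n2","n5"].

Answer: ["n1", "n5"]

Derivation:
idom tree: n1←n0 n2←n1 n3←n2 n4←n1 n5←n1
Dom∩ at merges:
  n1: preds {n0,n3,n4}: {n0} ∩ {n0,n1,n2,n3} ∩ {n0,n1,n4} = {n0}; idom=n0
  n5: preds {n2,n3,n4}: {n0,n1,n2} ∩ {n0,n1,n2,n3} ∩ {n0,n1,n4} = {n0,n1}; idom=n1

DF walk-up:
  join n1 pred n0: · stop@n0
  join n1 pred n3: n3→n2→n1 stop@n0
  join n1 pred n4: n4→n1 stop@n0
  join n5 pred n2: n2 stop@n1
  join n5 pred n3: n3→n2 stop@n1
  join n5 pred n4: n4 stop@n1
  DF(n0)=∅
  DF(n1)={n1}
  DF(n2)={n1,n5}
  DF(n3)={n1,n5}
  DF(n4)={n1,n5}
  DF(n5)=∅

φ for z: defs {n2,n4}
  DF⁺ = {n1,n5}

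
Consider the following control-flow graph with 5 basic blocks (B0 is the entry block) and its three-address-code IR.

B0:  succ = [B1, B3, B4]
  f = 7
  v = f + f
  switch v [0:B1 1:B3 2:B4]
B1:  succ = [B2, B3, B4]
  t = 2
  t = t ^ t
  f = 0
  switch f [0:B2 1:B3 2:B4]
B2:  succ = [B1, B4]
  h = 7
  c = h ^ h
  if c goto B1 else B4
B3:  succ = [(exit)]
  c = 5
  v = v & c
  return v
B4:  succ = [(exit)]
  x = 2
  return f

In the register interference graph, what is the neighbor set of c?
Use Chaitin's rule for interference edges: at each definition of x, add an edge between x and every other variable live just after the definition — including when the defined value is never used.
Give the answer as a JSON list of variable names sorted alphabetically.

def/use:
  B0: {f,v} / ∅
  B1: {f,t} / ∅
  B2: {c,h} / ∅
  B3: {c,v} / {v}
  B4: {x} / {f}

Liveness:
  B0: in=∅ out={f,v}
  B1: in={v} out={f,v}
  B2: in={f,v} out={f,v}
  B3: in={v} out=∅
  B4: in={f} out=∅

Interference:
  c — {f,v}
  f — {c,h,v,x}
  h — {f,v}
  t — {v}
  v — {c,f,h,t}
  x — {f}

N(c) = ["f", "v"]

Answer: ["f", "v"]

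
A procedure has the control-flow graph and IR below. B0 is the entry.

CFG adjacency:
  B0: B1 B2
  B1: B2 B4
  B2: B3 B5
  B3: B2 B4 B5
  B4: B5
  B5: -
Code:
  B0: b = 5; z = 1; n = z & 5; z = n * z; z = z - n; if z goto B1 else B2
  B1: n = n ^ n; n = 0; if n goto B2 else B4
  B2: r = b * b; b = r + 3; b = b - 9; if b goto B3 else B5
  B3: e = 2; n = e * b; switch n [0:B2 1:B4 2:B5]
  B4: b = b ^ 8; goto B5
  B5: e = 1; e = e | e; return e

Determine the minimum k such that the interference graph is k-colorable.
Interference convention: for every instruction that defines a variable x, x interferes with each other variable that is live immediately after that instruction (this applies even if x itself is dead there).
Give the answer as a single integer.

def/use:
  B0: {b,n,z} / ∅
  B1: {n} / {n}
  B2: {b,r} / {b}
  B3: {e,n} / {b}
  B4: {b} / {b}
  B5: {e} / ∅

Liveness:
  B0 li=∅ lo={b,n}
  B1 li={b,n} lo={b}
  B2 li={b} lo={b}
  B3 li={b} lo={b}
  B4 li={b} lo=∅
  B5 li=∅ lo=∅

Interfere edges:
  b↔{e,n,z}
  e↔{b}
  n↔{b,z}
  r↔∅
  z↔{b,n}

Colouring:
  lower bound: {b,n,z} mutually conflict ⇒ χ ≥ 3
  assign b→r0 e→r1 n→r1 r→r0 z→r2 — no edge inside a register ⇒ χ ≤ 3
  χ = 3

Answer: 3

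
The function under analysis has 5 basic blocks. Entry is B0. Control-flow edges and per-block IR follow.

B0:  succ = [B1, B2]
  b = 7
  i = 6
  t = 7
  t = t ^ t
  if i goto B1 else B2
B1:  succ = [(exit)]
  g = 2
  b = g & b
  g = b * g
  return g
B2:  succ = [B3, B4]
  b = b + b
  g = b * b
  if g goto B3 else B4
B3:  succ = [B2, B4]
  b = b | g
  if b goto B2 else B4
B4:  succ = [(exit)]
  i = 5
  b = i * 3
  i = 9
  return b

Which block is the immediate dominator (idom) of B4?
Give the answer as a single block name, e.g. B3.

idom tree: B1←B0 B2←B0 B3←B2 B4←B2
Dom at joins:
  B2: preds {B0,B3}: {B0} ∩ {B0,B2,B3} = {B0}; idom=B0
  B4: preds {B2,B3}: {B0,B2} ∩ {B0,B2,B3} = {B0,B2}; idom=B2

idom(B4) = B2

Answer: B2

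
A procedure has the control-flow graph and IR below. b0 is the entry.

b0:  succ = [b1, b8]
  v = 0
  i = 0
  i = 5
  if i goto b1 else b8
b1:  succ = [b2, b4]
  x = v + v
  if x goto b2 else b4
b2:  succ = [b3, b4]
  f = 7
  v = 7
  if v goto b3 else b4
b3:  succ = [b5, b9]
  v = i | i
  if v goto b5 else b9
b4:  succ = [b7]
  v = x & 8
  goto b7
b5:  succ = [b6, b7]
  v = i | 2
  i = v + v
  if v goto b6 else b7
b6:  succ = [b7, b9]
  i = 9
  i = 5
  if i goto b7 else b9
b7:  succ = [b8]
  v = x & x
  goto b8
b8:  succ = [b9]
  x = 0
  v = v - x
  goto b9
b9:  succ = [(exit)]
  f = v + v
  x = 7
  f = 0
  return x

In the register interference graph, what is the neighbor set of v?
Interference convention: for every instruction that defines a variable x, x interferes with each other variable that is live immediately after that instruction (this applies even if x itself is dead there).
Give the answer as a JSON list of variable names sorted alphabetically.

Per-block:
  b0 def {i,v} use ∅
  b1 def {x} use {v}
  b2 def {f,v} use ∅
  b3 def {v} use {i}
  b4 def {v} use {x}
  b5 def {i,v} use {i}
  b6 def {i} use ∅
  b7 def {v} use {x}
  b8 def {v,x} use {v}
  b9 def {f,x} use {v}

Liveness:
  live b0: ∅→{i,v}
  live b1: {i,v}→{i,x}
  live b2: {i,x}→{i,x}
  live b3: {i,x}→{i,v,x}
  live b4: {x}→{x}
  live b5: {i,x}→{v,x}
  live b6: {v,x}→{v,x}
  live b7: {x}→{v}
  live b8: {v}→{v}
  live b9: {v}→∅

Interference:
  f: {i,x}
  i: {f,v,x}
  v: {i,x}
  x: {f,i,v}

N(v) = ["i", "x"]

Answer: ["i", "x"]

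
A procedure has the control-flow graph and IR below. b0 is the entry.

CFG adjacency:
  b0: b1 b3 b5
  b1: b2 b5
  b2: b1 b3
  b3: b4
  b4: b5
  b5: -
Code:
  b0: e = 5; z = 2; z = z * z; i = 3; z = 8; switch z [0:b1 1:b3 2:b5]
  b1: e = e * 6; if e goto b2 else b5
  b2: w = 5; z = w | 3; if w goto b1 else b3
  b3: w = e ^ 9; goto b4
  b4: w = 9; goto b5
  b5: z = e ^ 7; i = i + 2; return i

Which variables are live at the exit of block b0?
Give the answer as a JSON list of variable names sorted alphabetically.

Answer: ["e", "i"]

Working:
def/use:
  b0 def {e,i,z} use ∅
  b1 def {e} use {e}
  b2 def {w,z} use ∅
  b3 def {w} use {e}
  b4 def {w} use ∅
  b5 def {i,z} use {e,i}

Live sets:
  b0: in=∅ out={e,i}
  b1: in={e,i} out={e,i}
  b2: in={e,i} out={e,i}
  b3: in={e,i} out={e,i}
  b4: in={e,i} out={e,i}
  b5: in={e,i} out=∅

live-out(b0) = ["e", "i"]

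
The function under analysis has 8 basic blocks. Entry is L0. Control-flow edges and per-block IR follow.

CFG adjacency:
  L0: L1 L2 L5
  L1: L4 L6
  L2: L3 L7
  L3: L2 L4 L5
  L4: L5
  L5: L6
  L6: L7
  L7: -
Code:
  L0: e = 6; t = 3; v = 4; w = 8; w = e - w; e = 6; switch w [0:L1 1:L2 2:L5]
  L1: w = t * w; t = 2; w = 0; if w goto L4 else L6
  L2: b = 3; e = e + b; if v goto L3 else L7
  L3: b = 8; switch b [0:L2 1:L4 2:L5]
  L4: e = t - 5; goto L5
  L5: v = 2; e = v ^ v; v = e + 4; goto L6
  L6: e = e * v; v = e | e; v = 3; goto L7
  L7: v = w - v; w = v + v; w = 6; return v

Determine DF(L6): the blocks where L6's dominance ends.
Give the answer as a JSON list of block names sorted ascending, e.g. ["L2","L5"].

idom tree: L1←L0 L2←L0 L3←L2 L4←L0 L5←L0 L6←L0 L7←L0
Join-block Dom:
  L2: preds {L0,L3}: {L0} ∩ {L0,L2,L3} = {L0}; idom=L0
  L4: preds {L1,L3}: {L0,L1} ∩ {L0,L2,L3} = {L0}; idom=L0
  L5: preds {L0,L3,L4}: {L0} ∩ {L0,L2,L3} ∩ {L0,L4} = {L0}; idom=L0
  L6: preds {L1,L5}: {L0,L1} ∩ {L0,L5} = {L0}; idom=L0
  L7: preds {L2,L6}: {L0,L2} ∩ {L0,L6} = {L0}; idom=L0

DF derivation:
  join L2 pred L0: · stop@L0
  join L2 pred L3: L3→L2 stop@L0
  join L4 pred L1: L1 stop@L0
  join L4 pred L3: L3→L2 stop@L0
  join L5 pred L0: · stop@L0
  join L5 pred L3: L3→L2 stop@L0
  join L5 pred L4: L4 stop@L0
  join L6 pred L1: L1 stop@L0
  join L6 pred L5: L5 stop@L0
  join L7 pred L2: L2 stop@L0
  join L7 pred L6: L6 stop@L0
  L0: DF=∅
  L1: DF={L4,L6}
  L2: DF={L2,L4,L5,L7}
  L3: DF={L2,L4,L5}
  L4: DF={L5}
  L5: DF={L6}
  L6: DF={L7}
  L7: DF=∅

DF(L6) = ["L7"]

Answer: ["L7"]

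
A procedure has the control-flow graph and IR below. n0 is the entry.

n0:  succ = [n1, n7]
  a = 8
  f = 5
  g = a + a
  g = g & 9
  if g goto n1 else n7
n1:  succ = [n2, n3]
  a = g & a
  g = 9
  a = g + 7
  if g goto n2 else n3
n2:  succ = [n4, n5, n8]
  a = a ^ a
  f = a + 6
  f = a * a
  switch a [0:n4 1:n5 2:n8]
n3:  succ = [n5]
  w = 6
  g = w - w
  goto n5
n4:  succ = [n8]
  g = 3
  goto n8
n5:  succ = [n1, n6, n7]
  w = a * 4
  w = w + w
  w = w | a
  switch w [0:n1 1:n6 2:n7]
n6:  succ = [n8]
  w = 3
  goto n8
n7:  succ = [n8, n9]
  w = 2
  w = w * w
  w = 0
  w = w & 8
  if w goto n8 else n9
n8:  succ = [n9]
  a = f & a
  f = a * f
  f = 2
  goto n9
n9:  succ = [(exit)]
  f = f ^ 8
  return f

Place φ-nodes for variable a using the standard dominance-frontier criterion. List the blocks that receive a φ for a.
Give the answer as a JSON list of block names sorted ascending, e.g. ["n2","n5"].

Answer: ["n1", "n5", "n7", "n8", "n9"]

Analysis:
idom tree: n1←n0 n2←n1 n3←n1 n4←n2 n5←n1 n6←n5 n7←n0 n8←n0 n9←n0
Dom∩ at merges:
  n1: preds {n0,n5}: {n0} ∩ {n0,n1,n5} = {n0}; idom=n0
  n5: preds {n2,n3}: {n0,n1,n2} ∩ {n0,n1,n3} = {n0,n1}; idom=n1
  n7: preds {n0,n5}: {n0} ∩ {n0,n1,n5} = {n0}; idom=n0
  n8: preds {n2,n4,n6,n7}: {n0,n1,n2} ∩ {n0,n1,n2,n4} ∩ {n0,n1,n5,n6} ∩ {n0,n7} = {n0}; idom=n0
  n9: preds {n7,n8}: {n0,n7} ∩ {n0,n8} = {n0}; idom=n0

DF derivation:
  join n1 pred n0: · stop@n0
  join n1 pred n5: n5→n1 stop@n0
  join n5 pred n2: n2 stop@n1
  join n5 pred n3: n3 stop@n1
  join n7 pred n0: · stop@n0
  join n7 pred n5: n5→n1 stop@n0
  join n8 pred n2: n2→n1 stop@n0
  join n8 pred n4: n4→n2→n1 stop@n0
  join n8 pred n6: n6→n5→n1 stop@n0
  join n8 pred n7: n7 stop@n0
  join n9 pred n7: n7 stop@n0
  join n9 pred n8: n8 stop@n0
  n0: DF=∅
  n1: DF={n1,n7,n8}
  n2: DF={n5,n8}
  n3: DF={n5}
  n4: DF={n8}
  n5: DF={n1,n7,n8}
  n6: DF={n8}
  n7: DF={n8,n9}
  n8: DF={n9}
  n9: DF=∅

φ for a: defs {n0,n1,n2,n8}
  DF⁺ = {n1,n5,n7,n8,n9}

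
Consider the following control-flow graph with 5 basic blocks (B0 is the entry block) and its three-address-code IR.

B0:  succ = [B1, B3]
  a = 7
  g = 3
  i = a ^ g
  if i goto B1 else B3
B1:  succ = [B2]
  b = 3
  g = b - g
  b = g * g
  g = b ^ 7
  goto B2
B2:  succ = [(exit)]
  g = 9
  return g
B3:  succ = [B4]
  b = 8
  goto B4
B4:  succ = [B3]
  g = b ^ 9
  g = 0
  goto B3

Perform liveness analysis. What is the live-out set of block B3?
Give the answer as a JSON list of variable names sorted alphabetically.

Answer: ["b"]

Working:
def/use:
  B0 def {a,g,i} use ∅
  B1 def {b,g} use {g}
  B2 def {g} use ∅
  B3 def {b} use ∅
  B4 def {g} use {b}

Liveness:
  live B0: ∅→{g}
  live B1: {g}→∅
  live B2: ∅→∅
  live B3: ∅→{b}
  live B4: {b}→∅

live-out(B3) = ["b"]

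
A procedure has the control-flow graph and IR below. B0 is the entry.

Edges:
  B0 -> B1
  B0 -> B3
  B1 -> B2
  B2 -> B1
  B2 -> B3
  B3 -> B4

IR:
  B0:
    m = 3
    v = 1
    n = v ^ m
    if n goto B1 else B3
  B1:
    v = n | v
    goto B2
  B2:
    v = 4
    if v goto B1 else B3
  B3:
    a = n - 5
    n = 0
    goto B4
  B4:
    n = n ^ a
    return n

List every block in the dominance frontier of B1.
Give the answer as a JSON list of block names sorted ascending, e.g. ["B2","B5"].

Answer: ["B1", "B3"]

Analysis:
idom tree: B1←B0 B2←B1 B3←B0 B4←B3
Join-block Dom:
  B1: preds {B0,B2}: {B0} ∩ {B0,B1,B2} = {B0}; idom=B0
  B3: preds {B0,B2}: {B0} ∩ {B0,B1,B2} = {B0}; idom=B0

Frontier:
  join B1 pred B0: · stop@B0
  join B1 pred B2: B2→B1 stop@B0
  join B3 pred B0: · stop@B0
  join B3 pred B2: B2→B1 stop@B0
  B0: DF=∅
  B1: DF={B1,B3}
  B2: DF={B1,B3}
  B3: DF=∅
  B4: DF=∅

DF(B1) = ["B1", "B3"]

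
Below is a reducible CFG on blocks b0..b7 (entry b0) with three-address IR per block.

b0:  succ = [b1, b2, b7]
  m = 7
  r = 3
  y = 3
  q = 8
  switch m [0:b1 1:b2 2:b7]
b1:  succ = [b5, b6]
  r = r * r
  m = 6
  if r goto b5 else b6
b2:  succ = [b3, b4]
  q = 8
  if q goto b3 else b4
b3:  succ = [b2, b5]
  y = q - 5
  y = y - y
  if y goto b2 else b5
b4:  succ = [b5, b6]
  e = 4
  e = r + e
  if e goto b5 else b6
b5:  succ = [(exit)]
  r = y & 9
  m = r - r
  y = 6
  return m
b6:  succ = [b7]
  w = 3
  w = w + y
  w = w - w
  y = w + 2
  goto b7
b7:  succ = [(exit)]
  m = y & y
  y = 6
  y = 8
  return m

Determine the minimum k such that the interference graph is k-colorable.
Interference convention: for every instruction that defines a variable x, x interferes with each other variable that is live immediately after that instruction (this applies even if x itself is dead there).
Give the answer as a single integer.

Answer: 4

Analysis:
Block summaries:
  b0 def {m,q,r,y} use ∅
  b1 def {m,r} use {r}
  b2 def {q} use ∅
  b3 def {y} use {q}
  b4 def {e} use {r}
  b5 def {m,r,y} use {y}
  b6 def {w,y} use {y}
  b7 def {m,y} use {y}

Live sets:
  b0: in=∅ out={r,y}
  b1: in={r,y} out={y}
  b2: in={r,y} out={q,r,y}
  b3: in={q,r} out={r,y}
  b4: in={r,y} out={y}
  b5: in={y} out=∅
  b6: in={y} out={y}
  b7: in={y} out=∅

Interfere edges:
  e — {r,y}
  m — {q,r,y}
  q — {m,r,y}
  r — {e,m,q,y}
  w — {y}
  y — {e,m,q,r,w}

Chromatic number:
  clique {m,q,r,y} ⇒ need ≥ 4
  assign e→c2 m→c2 q→c3 r→c1 w→c1 y→c0 — no edge inside a register ⇒ χ ≤ 4
  χ = 4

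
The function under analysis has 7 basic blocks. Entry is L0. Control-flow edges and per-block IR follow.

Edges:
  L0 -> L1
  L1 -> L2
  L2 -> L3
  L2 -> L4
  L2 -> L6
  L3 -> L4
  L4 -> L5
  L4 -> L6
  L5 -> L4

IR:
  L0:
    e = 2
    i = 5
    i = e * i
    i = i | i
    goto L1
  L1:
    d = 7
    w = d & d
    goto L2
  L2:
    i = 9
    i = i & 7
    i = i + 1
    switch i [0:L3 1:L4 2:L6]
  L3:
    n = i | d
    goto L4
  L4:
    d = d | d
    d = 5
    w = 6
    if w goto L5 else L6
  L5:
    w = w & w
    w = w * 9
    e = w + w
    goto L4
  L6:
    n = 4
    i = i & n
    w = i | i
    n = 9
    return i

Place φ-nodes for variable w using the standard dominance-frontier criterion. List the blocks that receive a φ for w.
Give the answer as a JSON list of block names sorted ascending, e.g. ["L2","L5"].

Answer: ["L4", "L6"]

Working:
idom tree: L1←L0 L2←L1 L3←L2 L4←L2 L5←L4 L6←L2
Dom at joins:
  L4: preds {L2,L3,L5}: {L0,L1,L2} ∩ {L0,L1,L2,L3} ∩ {L0,L1,L2,L4,L5} = {L0,L1,L2}; idom=L2
  L6: preds {L2,L4}: {L0,L1,L2} ∩ {L0,L1,L2,L4} = {L0,L1,L2}; idom=L2

Frontier:
  L4←L2: walk · to L2
  L4←L3: walk L3 to L2
  L4←L5: walk L5→L4 to L2
  L6←L2: walk · to L2
  L6←L4: walk L4 to L2
  L0 → ∅
  L1 → ∅
  L2 → ∅
  L3 → {L4}
  L4 → {L4,L6}
  L5 → {L4}
  L6 → ∅

φ for w: defs {L1,L4,L5,L6}
  DF⁺ = {L4,L6}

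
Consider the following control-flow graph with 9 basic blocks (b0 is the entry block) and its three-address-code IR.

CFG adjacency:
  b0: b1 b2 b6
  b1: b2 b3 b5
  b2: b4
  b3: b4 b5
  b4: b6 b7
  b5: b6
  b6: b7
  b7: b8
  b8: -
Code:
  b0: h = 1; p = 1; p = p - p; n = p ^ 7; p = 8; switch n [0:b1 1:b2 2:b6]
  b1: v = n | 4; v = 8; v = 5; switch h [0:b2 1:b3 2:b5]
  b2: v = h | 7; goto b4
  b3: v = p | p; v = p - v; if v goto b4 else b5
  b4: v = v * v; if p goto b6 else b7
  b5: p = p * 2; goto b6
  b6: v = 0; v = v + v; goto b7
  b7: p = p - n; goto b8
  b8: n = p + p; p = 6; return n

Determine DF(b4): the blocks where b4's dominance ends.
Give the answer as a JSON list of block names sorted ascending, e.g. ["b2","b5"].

idom tree: b1←b0 b2←b0 b3←b1 b4←b0 b5←b1 b6←b0 b7←b0 b8←b7
Dom at joins:
  b2: preds {b0,b1}: {b0} ∩ {b0,b1} = {b0}; idom=b0
  b4: preds {b2,b3}: {b0,b2} ∩ {b0,b1,b3} = {b0}; idom=b0
  b5: preds {b1,b3}: {b0,b1} ∩ {b0,b1,b3} = {b0,b1}; idom=b1
  b6: preds {b0,b4,b5}: {b0} ∩ {b0,b4} ∩ {b0,b1,b5} = {b0}; idom=b0
  b7: preds {b4,b6}: {b0,b4} ∩ {b0,b6} = {b0}; idom=b0

Frontier:
  join b2 pred b0: · stop@b0
  join b2 pred b1: b1 stop@b0
  join b4 pred b2: b2 stop@b0
  join b4 pred b3: b3→b1 stop@b0
  join b5 pred b1: · stop@b1
  join b5 pred b3: b3 stop@b1
  join b6 pred b0: · stop@b0
  join b6 pred b4: b4 stop@b0
  join b6 pred b5: b5→b1 stop@b0
  join b7 pred b4: b4 stop@b0
  join b7 pred b6: b6 stop@b0
  b0 → ∅
  b1 → {b2,b4,b6}
  b2 → {b4}
  b3 → {b4,b5}
  b4 → {b6,b7}
  b5 → {b6}
  b6 → {b7}
  b7 → ∅
  b8 → ∅

DF(b4) = ["b6", "b7"]

Answer: ["b6", "b7"]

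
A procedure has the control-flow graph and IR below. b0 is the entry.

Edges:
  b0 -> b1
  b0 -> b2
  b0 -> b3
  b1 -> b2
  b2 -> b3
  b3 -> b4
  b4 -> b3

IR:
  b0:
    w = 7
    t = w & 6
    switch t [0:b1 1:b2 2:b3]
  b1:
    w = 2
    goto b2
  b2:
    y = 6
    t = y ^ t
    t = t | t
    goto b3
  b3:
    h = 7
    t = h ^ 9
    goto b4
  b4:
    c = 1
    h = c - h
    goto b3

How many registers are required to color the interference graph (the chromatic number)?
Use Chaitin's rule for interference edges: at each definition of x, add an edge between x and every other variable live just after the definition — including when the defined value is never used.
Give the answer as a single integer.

Answer: 2

Analysis:
Per-block:
  b0 def {t,w} use ∅
  b1 def {w} use ∅
  b2 def {t,y} use {t}
  b3 def {h,t} use ∅
  b4 def {c,h} use {h}

Liveness:
  b0 li=∅ lo={t}
  b1 li={t} lo={t}
  b2 li={t} lo=∅
  b3 li=∅ lo={h}
  b4 li={h} lo=∅

Interference:
  c: {h}
  h: {c,t}
  t: {h,w,y}
  w: {t}
  y: {t}

Registers:
  clique {c,h} ⇒ need ≥ 2
  2-colouring: R0={c,t}  R1={h,w,y}
  χ = 2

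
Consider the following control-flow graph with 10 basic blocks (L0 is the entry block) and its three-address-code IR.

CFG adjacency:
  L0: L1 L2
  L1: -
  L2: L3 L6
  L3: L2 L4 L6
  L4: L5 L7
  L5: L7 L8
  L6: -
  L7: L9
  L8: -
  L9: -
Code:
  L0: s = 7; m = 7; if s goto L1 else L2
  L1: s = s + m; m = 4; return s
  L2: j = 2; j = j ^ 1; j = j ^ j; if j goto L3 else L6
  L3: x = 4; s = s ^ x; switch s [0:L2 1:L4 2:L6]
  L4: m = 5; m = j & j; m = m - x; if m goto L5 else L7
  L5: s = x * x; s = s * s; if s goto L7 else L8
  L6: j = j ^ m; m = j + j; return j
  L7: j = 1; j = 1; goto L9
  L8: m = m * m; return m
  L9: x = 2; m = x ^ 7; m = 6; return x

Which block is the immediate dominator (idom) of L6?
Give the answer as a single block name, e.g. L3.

Answer: L2

Working:
idom tree: L1←L0 L2←L0 L3←L2 L4←L3 L5←L4 L6←L2 L7←L4 L8←L5 L9←L7
Dom at joins:
  L2: preds {L0,L3}: {L0} ∩ {L0,L2,L3} = {L0}; idom=L0
  L6: preds {L2,L3}: {L0,L2} ∩ {L0,L2,L3} = {L0,L2}; idom=L2
  L7: preds {L4,L5}: {L0,L2,L3,L4} ∩ {L0,L2,L3,L4,L5} = {L0,L2,L3,L4}; idom=L4

idom(L6) = L2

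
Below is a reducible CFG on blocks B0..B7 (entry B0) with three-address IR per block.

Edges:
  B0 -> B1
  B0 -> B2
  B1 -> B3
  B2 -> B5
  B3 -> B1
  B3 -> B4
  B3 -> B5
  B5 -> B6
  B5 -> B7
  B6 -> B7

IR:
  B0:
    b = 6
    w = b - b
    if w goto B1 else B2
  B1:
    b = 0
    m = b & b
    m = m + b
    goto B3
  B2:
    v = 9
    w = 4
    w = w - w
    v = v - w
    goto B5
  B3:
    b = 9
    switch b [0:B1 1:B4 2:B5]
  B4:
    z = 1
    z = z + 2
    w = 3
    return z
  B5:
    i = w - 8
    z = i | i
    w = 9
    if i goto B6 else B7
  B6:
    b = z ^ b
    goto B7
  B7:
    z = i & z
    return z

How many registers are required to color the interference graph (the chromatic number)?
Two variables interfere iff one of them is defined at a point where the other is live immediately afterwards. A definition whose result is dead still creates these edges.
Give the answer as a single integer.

Answer: 4

Analysis:
Per-block:
  B0: {b,w} / ∅
  B1: {b,m} / ∅
  B2: {v,w} / ∅
  B3: {b} / ∅
  B4: {w,z} / ∅
  B5: {i,w,z} / {w}
  B6: {b} / {b,z}
  B7: {z} / {i,z}

Backward fixpoint:
  B0 li=∅ lo={b,w}
  B1 li={w} lo={w}
  B2 li={b} lo={b,w}
  B3 li={w} lo={b,w}
  B4 li=∅ lo=∅
  B5 li={b,w} lo={b,i,z}
  B6 li={b,i,z} lo={i,z}
  B7 li={i,z} lo=∅

Interfere edges:
  b↔{i,m,v,w,z}
  i↔{b,w,z}
  m↔{b,w}
  v↔{b,w}
  w↔{b,i,m,v,z}
  z↔{b,i,w}

Chromatic number:
  {b,i,w,z} pairwise interfere (4-clique) ⇒ χ ≥ 4
  4-colouring: R0={b}  R1={w}  R2={i,m,v}  R3={z}
  χ = 4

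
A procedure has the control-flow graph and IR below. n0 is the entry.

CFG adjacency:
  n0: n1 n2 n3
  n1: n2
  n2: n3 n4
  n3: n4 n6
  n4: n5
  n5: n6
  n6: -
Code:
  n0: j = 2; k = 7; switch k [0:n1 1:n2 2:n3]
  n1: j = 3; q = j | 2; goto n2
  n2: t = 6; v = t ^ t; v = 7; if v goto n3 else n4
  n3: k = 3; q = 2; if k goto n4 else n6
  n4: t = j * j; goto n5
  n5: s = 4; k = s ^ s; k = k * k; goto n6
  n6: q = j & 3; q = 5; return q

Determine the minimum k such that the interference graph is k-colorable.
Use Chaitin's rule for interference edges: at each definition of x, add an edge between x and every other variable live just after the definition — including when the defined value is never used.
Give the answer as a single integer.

Block summaries:
  n0 def {j,k} use ∅
  n1 def {j,q} use ∅
  n2 def {t,v} use ∅
  n3 def {k,q} use ∅
  n4 def {t} use {j}
  n5 def {k,s} use ∅
  n6 def {q} use {j}

Live sets:
  n0: in=∅ out={j}
  n1: in=∅ out={j}
  n2: in={j} out={j}
  n3: in={j} out={j}
  n4: in={j} out={j}
  n5: in={j} out={j}
  n6: in={j} out=∅

Interference:
  j — {k,q,s,t,v}
  k — {j,q}
  q — {j,k}
  s — {j}
  t — {j}
  v — {j}

Colouring:
  lower bound: {j,k,q} mutually conflict ⇒ χ ≥ 3
  3-colouring: r0={j}  r1={k,s,t,v}  r2={q}
  χ = 3

Answer: 3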